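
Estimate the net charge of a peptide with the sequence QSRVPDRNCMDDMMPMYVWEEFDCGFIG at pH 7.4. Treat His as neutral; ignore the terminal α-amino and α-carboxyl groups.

The side chains ionized at physiological pH are Lys/Arg (+1) and Asp/Glu (−1); with His treated as neutral, nothing else contributes.
Positive (K, R): R3, R7 → +2.
Negative (D, E): D6, D11, D12, E20, E21, D23 → −6.
Net charge = (+2) + (−6) = −4.

-4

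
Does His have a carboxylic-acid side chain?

The acidic residues are Asp (D) and Glu (E), whose side chains end in a carboxylate group.
Histidine is not in this group.

No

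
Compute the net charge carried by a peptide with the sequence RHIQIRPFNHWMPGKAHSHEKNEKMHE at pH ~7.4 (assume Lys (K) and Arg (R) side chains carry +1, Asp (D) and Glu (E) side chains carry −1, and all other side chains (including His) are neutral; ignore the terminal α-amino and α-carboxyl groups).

+2

Positive (K, R): R1, R6, K15, K21, K24 → +5.
Negative (D, E): E20, E23, E27 → −3.
Net charge = (+5) + (−3) = +2.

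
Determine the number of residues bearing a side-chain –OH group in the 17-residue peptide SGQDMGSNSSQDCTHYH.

Serine (S), threonine (T), and tyrosine (Y) each carry a hydroxyl group on the side chain.
Matching residues: S1, S7, S9, S10, T14, Y16.

6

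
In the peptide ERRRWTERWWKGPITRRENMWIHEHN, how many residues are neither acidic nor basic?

Acidic: D, E. Basic: K, R, H. All other residues are neither.
Matching residues: W5, T6, W9, W10, G12, P13, I14, T15, N19, M20, W21, I22, N26.

13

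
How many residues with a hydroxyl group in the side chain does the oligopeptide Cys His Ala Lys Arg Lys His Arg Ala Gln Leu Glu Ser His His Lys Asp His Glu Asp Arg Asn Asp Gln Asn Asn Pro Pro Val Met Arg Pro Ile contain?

1

Serine (S), threonine (T), and tyrosine (Y) each carry a hydroxyl group on the side chain.
Matching residues: Ser13.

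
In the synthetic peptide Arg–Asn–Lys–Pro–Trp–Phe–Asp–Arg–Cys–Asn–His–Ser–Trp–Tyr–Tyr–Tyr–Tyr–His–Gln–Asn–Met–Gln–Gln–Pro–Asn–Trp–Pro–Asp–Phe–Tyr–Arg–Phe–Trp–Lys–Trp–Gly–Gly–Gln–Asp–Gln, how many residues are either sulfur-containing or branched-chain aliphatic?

2

Sulfur-containing: C, M. Branched-chain aliphatic: I, L, V.
Sulfur-containing residues here: Cys9, Met21 (2).
Branched-chain aliphatic residues here: none (0).
The two groups share no amino acid, so total = 2 + 0 = 2.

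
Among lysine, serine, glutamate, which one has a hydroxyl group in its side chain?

serine

The –OH-bearing residues are Ser, Thr (aliphatic alcohols), and Tyr (phenol).
Of the listed options, only serine belongs to this group.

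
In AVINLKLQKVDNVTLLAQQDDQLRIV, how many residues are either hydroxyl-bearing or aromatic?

1

Hydroxyl-bearing: S, T, Y. Aromatic: F, W, Y.
Hydroxyl-bearing residues here: T14 (1).
Aromatic residues here: none (0).
(Y belongs to both groups, but none appear in this sequence.) Total = 1 + 0 = 1.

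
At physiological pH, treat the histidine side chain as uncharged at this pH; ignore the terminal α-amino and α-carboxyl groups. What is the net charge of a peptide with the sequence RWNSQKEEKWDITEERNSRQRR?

+2

At pH ~7.4 the Lys and Arg side chains are protonated (+1), the Asp and Glu side chains are deprotonated (−1), and with His taken as neutral all other side chains carry no charge.
Positive (K, R): R1, K6, K9, R16, R19, R21, R22 → +7.
Negative (D, E): E7, E8, D11, E14, E15 → −5.
Net charge = (+7) + (−5) = +2.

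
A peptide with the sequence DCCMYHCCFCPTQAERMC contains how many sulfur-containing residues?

Only Cys (C) and Met (M) have a sulfur atom in the side chain.
Matching residues: C2, C3, M4, C7, C8, C10, M17, C18.

8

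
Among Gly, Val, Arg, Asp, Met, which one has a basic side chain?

Arg

K, R, and H are the three residues with basic side chains (ε-amine, guanidinium, and imidazole respectively).
Of the listed options, only Arg belongs to this group.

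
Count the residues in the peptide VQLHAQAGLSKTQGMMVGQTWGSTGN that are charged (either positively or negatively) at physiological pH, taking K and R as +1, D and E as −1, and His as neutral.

1

Charged side chains at pH ~7.4: K, R (positive); D, E (negative).
Matching residues: K11.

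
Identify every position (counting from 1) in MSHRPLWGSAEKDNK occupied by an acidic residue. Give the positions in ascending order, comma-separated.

The acidic residues are Asp (D) and Glu (E), whose side chains end in a carboxylate group.
Matching residues: E11, D13.

11, 13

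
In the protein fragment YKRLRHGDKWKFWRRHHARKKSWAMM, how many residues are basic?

13

Lysine (K), arginine (R), and histidine (H) have basic, nitrogen-containing side chains.
Matching residues: K2, R3, R5, H6, K9, K11, R14, R15, H16, H17, R19, K20, K21.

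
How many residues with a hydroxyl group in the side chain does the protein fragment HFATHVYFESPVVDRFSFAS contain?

Serine (S), threonine (T), and tyrosine (Y) each carry a hydroxyl group on the side chain.
Matching residues: T4, Y7, S10, S17, S20.

5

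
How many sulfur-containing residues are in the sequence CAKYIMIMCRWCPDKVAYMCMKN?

8

The sulfur-bearing residues are cysteine (–SH) and methionine (–S–CH₃).
Matching residues: C1, M6, M8, C9, C12, M19, C20, M21.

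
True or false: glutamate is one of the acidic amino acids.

True

The acidic residues are Asp (D) and Glu (E), whose side chains end in a carboxylate group.
Glutamate is in this group.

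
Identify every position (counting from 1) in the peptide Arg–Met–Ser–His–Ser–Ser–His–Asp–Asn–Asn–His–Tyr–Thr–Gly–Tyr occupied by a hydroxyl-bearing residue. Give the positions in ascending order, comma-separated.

S, T, and Y are the three residues with a side-chain hydroxyl.
Matching residues: Ser3, Ser5, Ser6, Tyr12, Thr13, Tyr15.

3, 5, 6, 12, 13, 15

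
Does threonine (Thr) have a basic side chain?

K, R, and H are the three residues with basic side chains (ε-amine, guanidinium, and imidazole respectively).
Threonine is not in this group.

No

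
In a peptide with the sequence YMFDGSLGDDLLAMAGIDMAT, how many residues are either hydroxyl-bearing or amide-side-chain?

3

Hydroxyl-bearing: S, T, Y. Amide-side-chain: N, Q.
Hydroxyl-bearing residues here: Y1, S6, T21 (3).
Amide-side-chain residues here: none (0).
The two groups share no amino acid, so total = 3 + 0 = 3.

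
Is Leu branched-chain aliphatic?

V, L, and I make up the branched-chain aliphatic group.
Leucine is in this group.

Yes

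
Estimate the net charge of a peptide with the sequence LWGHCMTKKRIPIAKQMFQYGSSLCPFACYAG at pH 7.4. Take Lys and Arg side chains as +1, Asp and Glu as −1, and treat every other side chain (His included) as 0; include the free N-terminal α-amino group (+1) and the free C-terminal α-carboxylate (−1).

Positive (K, R): K8, K9, R10, K15 → +4.
Negative (D, E): none → −0.
The N-terminus (+1) and C-terminus (−1) cancel.
Net charge = (+4) + (−0) = +4.

+4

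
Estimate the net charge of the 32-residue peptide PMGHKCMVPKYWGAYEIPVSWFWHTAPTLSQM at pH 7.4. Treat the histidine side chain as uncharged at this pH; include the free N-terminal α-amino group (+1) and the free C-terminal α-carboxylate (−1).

Near pH 7.4, K and R contribute +1 each, D and E contribute −1 each, and every other side chain (His included, as stated) is uncharged.
Positive (K, R): K5, K10 → +2.
Negative (D, E): E16 → −1.
The N-terminus (+1) and C-terminus (−1) cancel.
Net charge = (+2) + (−1) = +1.

+1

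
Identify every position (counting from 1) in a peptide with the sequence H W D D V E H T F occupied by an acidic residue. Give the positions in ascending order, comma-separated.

The acidic residues are Asp (D) and Glu (E), whose side chains end in a carboxylate group.
Matching residues: D3, D4, E6.

3, 4, 6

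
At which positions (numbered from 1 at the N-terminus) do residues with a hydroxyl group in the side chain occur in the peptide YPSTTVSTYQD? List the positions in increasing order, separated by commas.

1, 3, 4, 5, 7, 8, 9

S, T, and Y are the three residues with a side-chain hydroxyl.
Matching residues: Y1, S3, T4, T5, S7, T8, Y9.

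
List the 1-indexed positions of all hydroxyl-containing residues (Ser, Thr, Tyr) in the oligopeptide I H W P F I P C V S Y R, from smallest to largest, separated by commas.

Matching residues: S10, Y11.

10, 11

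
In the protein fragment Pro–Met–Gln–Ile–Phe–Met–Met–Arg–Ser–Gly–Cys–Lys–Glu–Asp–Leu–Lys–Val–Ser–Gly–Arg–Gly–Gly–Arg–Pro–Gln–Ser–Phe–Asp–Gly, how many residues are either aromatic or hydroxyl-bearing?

Aromatic: F, W, Y. Hydroxyl-bearing: S, T, Y.
Aromatic residues here: Phe5, Phe27 (2).
Hydroxyl-bearing residues here: Ser9, Ser18, Ser26 (3).
(Y belongs to both groups, but none appear in this sequence.) Total = 2 + 3 = 5.

5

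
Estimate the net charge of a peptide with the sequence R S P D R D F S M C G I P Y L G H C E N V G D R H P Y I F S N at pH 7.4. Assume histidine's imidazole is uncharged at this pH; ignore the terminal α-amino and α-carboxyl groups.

At pH ~7.4 the Lys and Arg side chains are protonated (+1), the Asp and Glu side chains are deprotonated (−1), and with His taken as neutral all other side chains carry no charge.
Positive (K, R): R1, R5, R24 → +3.
Negative (D, E): D4, D6, E19, D23 → −4.
Net charge = (+3) + (−4) = −1.

-1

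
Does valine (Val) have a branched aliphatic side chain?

Yes

The BCAAs are Val, Leu, and Ile — aliphatic side chains with a branch point.
Valine is in this group.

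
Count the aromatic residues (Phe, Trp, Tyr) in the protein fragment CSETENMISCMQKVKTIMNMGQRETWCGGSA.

1

Matching residues: W26.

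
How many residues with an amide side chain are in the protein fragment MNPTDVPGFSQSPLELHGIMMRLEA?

2

The amide-side-chain residues are Asn (N) and Gln (Q).
Matching residues: N2, Q11.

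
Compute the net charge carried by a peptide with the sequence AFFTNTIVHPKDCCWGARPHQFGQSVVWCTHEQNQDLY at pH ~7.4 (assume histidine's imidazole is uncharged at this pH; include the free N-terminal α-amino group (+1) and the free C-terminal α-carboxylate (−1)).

-1

Near pH 7.4, K and R contribute +1 each, D and E contribute −1 each, and every other side chain (His included, as stated) is uncharged.
Positive (K, R): K11, R18 → +2.
Negative (D, E): D12, E32, D36 → −3.
The N-terminus (+1) and C-terminus (−1) cancel.
Net charge = (+2) + (−3) = −1.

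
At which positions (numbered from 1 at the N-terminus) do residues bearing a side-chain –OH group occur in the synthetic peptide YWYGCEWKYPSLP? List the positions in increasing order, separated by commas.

1, 3, 9, 11

The –OH-bearing residues are Ser, Thr (aliphatic alcohols), and Tyr (phenol).
Matching residues: Y1, Y3, Y9, S11.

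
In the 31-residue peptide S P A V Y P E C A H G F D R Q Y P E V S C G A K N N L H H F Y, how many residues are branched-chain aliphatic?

3

Valine (V), leucine (L), and isoleucine (I) are the branched-chain amino acids.
Matching residues: V4, V19, L27.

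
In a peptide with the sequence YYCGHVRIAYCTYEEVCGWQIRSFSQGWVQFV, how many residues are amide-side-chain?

The amide-side-chain residues are Asn (N) and Gln (Q).
Matching residues: Q20, Q26, Q30.

3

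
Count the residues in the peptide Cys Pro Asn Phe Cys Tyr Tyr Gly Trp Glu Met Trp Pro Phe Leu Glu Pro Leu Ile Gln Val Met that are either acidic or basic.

2

Acidic: D, E. Basic: H, K, R.
Acidic residues here: Glu10, Glu16 (2).
Basic residues here: none (0).
The two groups share no amino acid, so total = 2 + 0 = 2.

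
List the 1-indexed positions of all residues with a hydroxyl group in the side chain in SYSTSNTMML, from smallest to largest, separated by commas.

S, T, and Y are the three residues with a side-chain hydroxyl.
Matching residues: S1, Y2, S3, T4, S5, T7.

1, 2, 3, 4, 5, 7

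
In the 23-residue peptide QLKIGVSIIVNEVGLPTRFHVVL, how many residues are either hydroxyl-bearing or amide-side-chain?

Hydroxyl-bearing: S, T, Y. Amide-side-chain: N, Q.
Hydroxyl-bearing residues here: S7, T17 (2).
Amide-side-chain residues here: Q1, N11 (2).
The two groups share no amino acid, so total = 2 + 2 = 4.

4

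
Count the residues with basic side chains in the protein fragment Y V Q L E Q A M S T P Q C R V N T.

Lysine (K), arginine (R), and histidine (H) have basic, nitrogen-containing side chains.
Matching residues: R14.

1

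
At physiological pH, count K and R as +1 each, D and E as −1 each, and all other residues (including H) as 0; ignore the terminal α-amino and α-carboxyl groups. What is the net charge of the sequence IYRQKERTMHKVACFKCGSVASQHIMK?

Positive (K, R): R3, K5, R7, K11, K16, K27 → +6.
Negative (D, E): E6 → −1.
Net charge = (+6) + (−1) = +5.

+5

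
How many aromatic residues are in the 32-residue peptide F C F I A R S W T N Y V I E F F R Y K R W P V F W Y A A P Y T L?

12

Phenylalanine (F), tryptophan (W), and tyrosine (Y) have aromatic ring side chains.
Matching residues: F1, F3, W8, Y11, F15, F16, Y18, W21, F24, W25, Y26, Y30.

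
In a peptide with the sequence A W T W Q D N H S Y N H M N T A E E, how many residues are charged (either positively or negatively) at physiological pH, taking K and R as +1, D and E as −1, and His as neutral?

3

Charged side chains at pH ~7.4: K, R (positive); D, E (negative).
Matching residues: D6, E17, E18.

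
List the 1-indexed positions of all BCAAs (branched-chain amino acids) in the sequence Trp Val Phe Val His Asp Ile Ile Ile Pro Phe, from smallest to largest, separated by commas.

Valine (V), leucine (L), and isoleucine (I) are the branched-chain amino acids.
Matching residues: Val2, Val4, Ile7, Ile8, Ile9.

2, 4, 7, 8, 9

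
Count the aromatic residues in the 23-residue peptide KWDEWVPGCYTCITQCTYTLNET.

4

The aromatic amino acids are Phe (F, benzyl), Trp (W, indole), and Tyr (Y, phenol).
Matching residues: W2, W5, Y10, Y18.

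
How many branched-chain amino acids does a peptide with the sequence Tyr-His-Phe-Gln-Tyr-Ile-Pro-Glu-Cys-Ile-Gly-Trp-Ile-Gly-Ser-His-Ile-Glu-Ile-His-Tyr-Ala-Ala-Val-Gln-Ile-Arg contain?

7

V, L, and I make up the branched-chain aliphatic group.
Matching residues: Ile6, Ile10, Ile13, Ile17, Ile19, Val24, Ile26.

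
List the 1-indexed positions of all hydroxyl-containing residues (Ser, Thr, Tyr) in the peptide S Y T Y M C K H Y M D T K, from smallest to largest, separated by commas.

Matching residues: S1, Y2, T3, Y4, Y9, T12.

1, 2, 3, 4, 9, 12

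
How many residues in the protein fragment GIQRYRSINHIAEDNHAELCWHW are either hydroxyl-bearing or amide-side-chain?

Hydroxyl-bearing: S, T, Y. Amide-side-chain: N, Q.
Hydroxyl-bearing residues here: Y5, S7 (2).
Amide-side-chain residues here: Q3, N9, N15 (3).
The two groups share no amino acid, so total = 2 + 3 = 5.

5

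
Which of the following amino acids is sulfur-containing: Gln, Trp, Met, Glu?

Only Cys (C) and Met (M) have a sulfur atom in the side chain.
Of the listed options, only Met belongs to this group.

Met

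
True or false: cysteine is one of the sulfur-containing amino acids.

True

Cysteine (C, thiol) and methionine (M, thioether) are the two sulfur-containing amino acids.
Cysteine is in this group.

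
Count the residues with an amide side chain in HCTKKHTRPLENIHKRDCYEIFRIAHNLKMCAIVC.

The amide-side-chain residues are Asn (N) and Gln (Q).
Matching residues: N12, N27.

2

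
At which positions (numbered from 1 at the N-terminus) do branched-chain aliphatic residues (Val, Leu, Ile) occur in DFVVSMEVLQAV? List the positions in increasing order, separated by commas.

3, 4, 8, 9, 12

Matching residues: V3, V4, V8, L9, V12.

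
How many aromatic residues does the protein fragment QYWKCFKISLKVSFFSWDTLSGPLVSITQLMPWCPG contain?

7

The aromatic amino acids are Phe (F, benzyl), Trp (W, indole), and Tyr (Y, phenol).
Matching residues: Y2, W3, F6, F14, F15, W17, W33.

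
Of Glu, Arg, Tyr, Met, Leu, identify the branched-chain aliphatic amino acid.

Leu

The BCAAs are Val, Leu, and Ile — aliphatic side chains with a branch point.
Of the listed options, only Leu belongs to this group.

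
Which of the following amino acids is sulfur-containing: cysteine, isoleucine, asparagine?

cysteine

Only Cys (C) and Met (M) have a sulfur atom in the side chain.
Of the listed options, only cysteine belongs to this group.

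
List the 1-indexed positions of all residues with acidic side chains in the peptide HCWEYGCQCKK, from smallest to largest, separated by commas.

Only D (aspartate) and E (glutamate) carry a side-chain carboxylic acid.
Matching residues: E4.

4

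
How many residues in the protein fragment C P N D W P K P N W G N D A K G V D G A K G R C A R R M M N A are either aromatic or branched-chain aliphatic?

Aromatic: F, W, Y. Branched-chain aliphatic: I, L, V.
Aromatic residues here: W5, W10 (2).
Branched-chain aliphatic residues here: V17 (1).
The two groups share no amino acid, so total = 2 + 1 = 3.

3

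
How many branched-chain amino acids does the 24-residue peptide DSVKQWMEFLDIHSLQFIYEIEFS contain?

The BCAAs are Val, Leu, and Ile — aliphatic side chains with a branch point.
Matching residues: V3, L10, I12, L15, I18, I21.

6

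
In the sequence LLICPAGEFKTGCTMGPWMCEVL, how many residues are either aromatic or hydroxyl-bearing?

4

Aromatic: F, W, Y. Hydroxyl-bearing: S, T, Y.
Aromatic residues here: F9, W18 (2).
Hydroxyl-bearing residues here: T11, T14 (2).
(Y belongs to both groups, but none appear in this sequence.) Total = 2 + 2 = 4.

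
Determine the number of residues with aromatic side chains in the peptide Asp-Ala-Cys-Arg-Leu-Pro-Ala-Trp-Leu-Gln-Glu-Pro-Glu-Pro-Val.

1

The aromatic amino acids are Phe (F, benzyl), Trp (W, indole), and Tyr (Y, phenol).
Matching residues: Trp8.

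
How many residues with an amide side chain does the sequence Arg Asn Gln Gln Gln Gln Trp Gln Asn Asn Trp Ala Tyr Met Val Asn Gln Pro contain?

10

Only N (asparagine) and Q (glutamine) carry a side-chain carboxamide.
Matching residues: Asn2, Gln3, Gln4, Gln5, Gln6, Gln8, Asn9, Asn10, Asn16, Gln17.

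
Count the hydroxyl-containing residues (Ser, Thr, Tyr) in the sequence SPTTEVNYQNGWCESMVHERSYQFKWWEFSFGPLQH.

Matching residues: S1, T3, T4, Y8, S15, S21, Y22, S30.

8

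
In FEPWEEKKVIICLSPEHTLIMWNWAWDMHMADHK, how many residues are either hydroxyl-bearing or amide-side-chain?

Hydroxyl-bearing: S, T, Y. Amide-side-chain: N, Q.
Hydroxyl-bearing residues here: S14, T18 (2).
Amide-side-chain residues here: N23 (1).
The two groups share no amino acid, so total = 2 + 1 = 3.

3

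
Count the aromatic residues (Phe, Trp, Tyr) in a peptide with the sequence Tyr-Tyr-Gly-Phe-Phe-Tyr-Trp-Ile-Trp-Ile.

7

Matching residues: Tyr1, Tyr2, Phe4, Phe5, Tyr6, Trp7, Trp9.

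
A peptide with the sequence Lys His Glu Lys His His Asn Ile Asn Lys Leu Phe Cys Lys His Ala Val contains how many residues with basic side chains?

8

K, R, and H are the three residues with basic side chains (ε-amine, guanidinium, and imidazole respectively).
Matching residues: Lys1, His2, Lys4, His5, His6, Lys10, Lys14, His15.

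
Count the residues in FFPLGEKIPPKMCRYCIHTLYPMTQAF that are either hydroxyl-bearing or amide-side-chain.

Hydroxyl-bearing: S, T, Y. Amide-side-chain: N, Q.
Hydroxyl-bearing residues here: Y15, T19, Y21, T24 (4).
Amide-side-chain residues here: Q25 (1).
The two groups share no amino acid, so total = 4 + 1 = 5.

5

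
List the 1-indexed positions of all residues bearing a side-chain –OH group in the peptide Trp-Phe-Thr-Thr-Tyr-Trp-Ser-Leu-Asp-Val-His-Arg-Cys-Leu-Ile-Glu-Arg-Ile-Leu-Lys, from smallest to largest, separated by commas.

S, T, and Y are the three residues with a side-chain hydroxyl.
Matching residues: Thr3, Thr4, Tyr5, Ser7.

3, 4, 5, 7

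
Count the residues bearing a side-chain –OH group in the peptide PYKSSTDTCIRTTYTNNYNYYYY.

14

Serine (S), threonine (T), and tyrosine (Y) each carry a hydroxyl group on the side chain.
Matching residues: Y2, S4, S5, T6, T8, T12, T13, Y14, T15, Y18, Y20, Y21, Y22, Y23.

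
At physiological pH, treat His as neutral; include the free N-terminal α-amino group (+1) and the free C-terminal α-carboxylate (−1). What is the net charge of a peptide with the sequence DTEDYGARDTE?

The side chains ionized at physiological pH are Lys/Arg (+1) and Asp/Glu (−1); with His treated as neutral, nothing else contributes.
Positive (K, R): R8 → +1.
Negative (D, E): D1, E3, D4, D9, E11 → −5.
The N-terminus (+1) and C-terminus (−1) cancel.
Net charge = (+1) + (−5) = −4.

-4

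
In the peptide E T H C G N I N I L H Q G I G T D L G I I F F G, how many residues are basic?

2

K, R, and H are the three residues with basic side chains (ε-amine, guanidinium, and imidazole respectively).
Matching residues: H3, H11.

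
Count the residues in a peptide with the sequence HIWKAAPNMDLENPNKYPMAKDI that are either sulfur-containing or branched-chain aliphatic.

5

Sulfur-containing: C, M. Branched-chain aliphatic: I, L, V.
Sulfur-containing residues here: M9, M19 (2).
Branched-chain aliphatic residues here: I2, L11, I23 (3).
The two groups share no amino acid, so total = 2 + 3 = 5.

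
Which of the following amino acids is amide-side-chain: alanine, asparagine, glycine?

asparagine

The amide-side-chain residues are Asn (N) and Gln (Q).
Of the listed options, only asparagine belongs to this group.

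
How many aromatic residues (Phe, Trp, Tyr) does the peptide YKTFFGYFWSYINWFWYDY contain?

Matching residues: Y1, F4, F5, Y7, F8, W9, Y11, W14, F15, W16, Y17, Y19.

12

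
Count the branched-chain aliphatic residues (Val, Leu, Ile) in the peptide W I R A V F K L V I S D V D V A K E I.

Matching residues: I2, V5, L8, V9, I10, V13, V15, I19.

8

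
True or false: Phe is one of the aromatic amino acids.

True

Phenylalanine (F), tryptophan (W), and tyrosine (Y) have aromatic ring side chains.
Phenylalanine is in this group.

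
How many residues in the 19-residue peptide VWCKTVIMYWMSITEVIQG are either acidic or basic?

Acidic: D, E. Basic: H, K, R.
Acidic residues here: E15 (1).
Basic residues here: K4 (1).
The two groups share no amino acid, so total = 1 + 1 = 2.

2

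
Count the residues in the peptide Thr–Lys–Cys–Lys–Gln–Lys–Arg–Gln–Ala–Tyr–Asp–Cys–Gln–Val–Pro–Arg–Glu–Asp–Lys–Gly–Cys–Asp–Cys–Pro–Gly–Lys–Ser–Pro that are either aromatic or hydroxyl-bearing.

Aromatic: F, W, Y. Hydroxyl-bearing: S, T, Y.
Aromatic residues here: Tyr10 (1).
Hydroxyl-bearing residues here: Thr1, Tyr10, Ser27 (3).
Y is in both groups, so the 1 Y residue must not be double-counted.
Total = 1 + 3 − 1 = 3.

3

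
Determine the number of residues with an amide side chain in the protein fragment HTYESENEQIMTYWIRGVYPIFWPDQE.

3

Only N (asparagine) and Q (glutamine) carry a side-chain carboxamide.
Matching residues: N7, Q9, Q26.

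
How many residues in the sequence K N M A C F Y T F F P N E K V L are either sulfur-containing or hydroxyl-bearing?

Sulfur-containing: C, M. Hydroxyl-bearing: S, T, Y.
Sulfur-containing residues here: M3, C5 (2).
Hydroxyl-bearing residues here: Y7, T8 (2).
The two groups share no amino acid, so total = 2 + 2 = 4.

4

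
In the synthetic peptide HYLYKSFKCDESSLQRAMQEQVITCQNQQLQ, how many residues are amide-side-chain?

Asparagine (N) and glutamine (Q) have uncharged amide side chains.
Matching residues: Q15, Q19, Q21, Q26, N27, Q28, Q29, Q31.

8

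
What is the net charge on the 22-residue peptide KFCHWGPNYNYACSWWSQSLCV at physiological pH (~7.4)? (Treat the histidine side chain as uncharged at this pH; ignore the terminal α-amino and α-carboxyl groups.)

+1

The side chains ionized at physiological pH are Lys/Arg (+1) and Asp/Glu (−1); with His treated as neutral, nothing else contributes.
Positive (K, R): K1 → +1.
Negative (D, E): none → −0.
Net charge = (+1) + (−0) = +1.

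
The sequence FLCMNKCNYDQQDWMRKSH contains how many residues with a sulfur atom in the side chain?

4

Cysteine (C, thiol) and methionine (M, thioether) are the two sulfur-containing amino acids.
Matching residues: C3, M4, C7, M15.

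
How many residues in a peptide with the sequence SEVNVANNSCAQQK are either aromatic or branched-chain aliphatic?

2

Aromatic: F, W, Y. Branched-chain aliphatic: I, L, V.
Aromatic residues here: none (0).
Branched-chain aliphatic residues here: V3, V5 (2).
The two groups share no amino acid, so total = 0 + 2 = 2.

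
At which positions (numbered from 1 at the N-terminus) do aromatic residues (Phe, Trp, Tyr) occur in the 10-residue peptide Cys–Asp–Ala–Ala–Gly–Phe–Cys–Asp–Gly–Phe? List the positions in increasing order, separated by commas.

6, 10

Matching residues: Phe6, Phe10.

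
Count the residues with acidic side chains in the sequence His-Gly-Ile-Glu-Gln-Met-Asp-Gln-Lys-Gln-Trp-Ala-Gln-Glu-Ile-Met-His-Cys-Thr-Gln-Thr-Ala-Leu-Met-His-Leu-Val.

3

The acidic residues are Asp (D) and Glu (E), whose side chains end in a carboxylate group.
Matching residues: Glu4, Asp7, Glu14.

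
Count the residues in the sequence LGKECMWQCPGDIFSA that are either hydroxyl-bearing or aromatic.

Hydroxyl-bearing: S, T, Y. Aromatic: F, W, Y.
Hydroxyl-bearing residues here: S15 (1).
Aromatic residues here: W7, F14 (2).
(Y belongs to both groups, but none appear in this sequence.) Total = 1 + 2 = 3.

3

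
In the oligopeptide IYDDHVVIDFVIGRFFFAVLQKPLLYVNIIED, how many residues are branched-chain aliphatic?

Valine (V), leucine (L), and isoleucine (I) are the branched-chain amino acids.
Matching residues: I1, V6, V7, I8, V11, I12, V19, L20, L24, L25, V27, I29, I30.

13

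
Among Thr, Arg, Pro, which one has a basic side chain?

K, R, and H are the three residues with basic side chains (ε-amine, guanidinium, and imidazole respectively).
Of the listed options, only Arg belongs to this group.

Arg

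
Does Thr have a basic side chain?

The basic amino acids are Lys (K), Arg (R), and His (H).
Threonine is not in this group.

No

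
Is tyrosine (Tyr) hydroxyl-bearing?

Yes

S, T, and Y are the three residues with a side-chain hydroxyl.
Tyrosine is in this group.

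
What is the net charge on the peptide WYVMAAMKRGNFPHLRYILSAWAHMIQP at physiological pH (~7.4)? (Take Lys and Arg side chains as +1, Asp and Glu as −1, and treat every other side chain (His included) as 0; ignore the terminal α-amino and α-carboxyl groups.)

+3

Positive (K, R): K8, R9, R16 → +3.
Negative (D, E): none → −0.
Net charge = (+3) + (−0) = +3.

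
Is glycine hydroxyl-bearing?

S, T, and Y are the three residues with a side-chain hydroxyl.
Glycine is not in this group.

No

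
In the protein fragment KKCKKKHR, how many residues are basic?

Lysine (K), arginine (R), and histidine (H) have basic, nitrogen-containing side chains.
Matching residues: K1, K2, K4, K5, K6, H7, R8.

7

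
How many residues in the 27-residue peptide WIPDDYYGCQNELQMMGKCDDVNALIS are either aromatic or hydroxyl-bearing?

Aromatic: F, W, Y. Hydroxyl-bearing: S, T, Y.
Aromatic residues here: W1, Y6, Y7 (3).
Hydroxyl-bearing residues here: Y6, Y7, S27 (3).
Y is in both groups, so the 2 Y residues must not be double-counted.
Total = 3 + 3 − 2 = 4.

4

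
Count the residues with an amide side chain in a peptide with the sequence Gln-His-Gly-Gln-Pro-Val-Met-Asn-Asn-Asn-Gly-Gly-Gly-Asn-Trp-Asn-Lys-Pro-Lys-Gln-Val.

Asparagine (N) and glutamine (Q) have uncharged amide side chains.
Matching residues: Gln1, Gln4, Asn8, Asn9, Asn10, Asn14, Asn16, Gln20.

8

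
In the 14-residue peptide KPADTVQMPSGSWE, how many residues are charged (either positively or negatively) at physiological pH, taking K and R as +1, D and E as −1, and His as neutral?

Charged side chains at pH ~7.4: K, R (positive); D, E (negative).
Matching residues: K1, D4, E14.

3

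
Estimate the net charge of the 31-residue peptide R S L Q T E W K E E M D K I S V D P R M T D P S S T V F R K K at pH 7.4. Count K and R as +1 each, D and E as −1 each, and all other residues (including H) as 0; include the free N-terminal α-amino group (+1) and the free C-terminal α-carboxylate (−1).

Positive (K, R): R1, K8, K13, R19, R29, K30, K31 → +7.
Negative (D, E): E6, E9, E10, D12, D17, D22 → −6.
The N-terminus (+1) and C-terminus (−1) cancel.
Net charge = (+7) + (−6) = +1.

+1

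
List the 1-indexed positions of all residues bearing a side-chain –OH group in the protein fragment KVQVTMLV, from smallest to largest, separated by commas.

Serine (S), threonine (T), and tyrosine (Y) each carry a hydroxyl group on the side chain.
Matching residues: T5.

5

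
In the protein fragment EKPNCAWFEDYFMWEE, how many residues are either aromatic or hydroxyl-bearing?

Aromatic: F, W, Y. Hydroxyl-bearing: S, T, Y.
Aromatic residues here: W7, F8, Y11, F12, W14 (5).
Hydroxyl-bearing residues here: Y11 (1).
Y is in both groups, so the 1 Y residue must not be double-counted.
Total = 5 + 1 − 1 = 5.

5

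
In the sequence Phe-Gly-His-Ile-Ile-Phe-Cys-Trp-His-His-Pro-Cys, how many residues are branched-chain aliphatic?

V, L, and I make up the branched-chain aliphatic group.
Matching residues: Ile4, Ile5.

2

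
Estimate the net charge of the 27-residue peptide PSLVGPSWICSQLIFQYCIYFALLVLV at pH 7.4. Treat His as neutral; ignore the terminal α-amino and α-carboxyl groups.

Near pH 7.4, K and R contribute +1 each, D and E contribute −1 each, and every other side chain (His included, as stated) is uncharged.
Positive (K, R): none → +0.
Negative (D, E): none → −0.
Net charge = (+0) + (−0) = 0.

0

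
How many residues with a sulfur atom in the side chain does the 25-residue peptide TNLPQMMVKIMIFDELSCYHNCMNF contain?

The sulfur-bearing residues are cysteine (–SH) and methionine (–S–CH₃).
Matching residues: M6, M7, M11, C18, C22, M23.

6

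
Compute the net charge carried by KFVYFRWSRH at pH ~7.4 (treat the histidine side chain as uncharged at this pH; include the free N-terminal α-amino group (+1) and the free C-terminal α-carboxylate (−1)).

The side chains ionized at physiological pH are Lys/Arg (+1) and Asp/Glu (−1); with His treated as neutral, nothing else contributes.
Positive (K, R): K1, R6, R9 → +3.
Negative (D, E): none → −0.
The N-terminus (+1) and C-terminus (−1) cancel.
Net charge = (+3) + (−0) = +3.

+3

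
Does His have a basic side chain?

Yes

K, R, and H are the three residues with basic side chains (ε-amine, guanidinium, and imidazole respectively).
Histidine is in this group.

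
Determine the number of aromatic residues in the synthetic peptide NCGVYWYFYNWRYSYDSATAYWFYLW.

13

F, W, and Y each carry an aromatic ring on the side chain.
Matching residues: Y5, W6, Y7, F8, Y9, W11, Y13, Y15, Y21, W22, F23, Y24, W26.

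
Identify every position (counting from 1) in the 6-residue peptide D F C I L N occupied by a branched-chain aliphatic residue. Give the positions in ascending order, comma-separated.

4, 5

The BCAAs are Val, Leu, and Ile — aliphatic side chains with a branch point.
Matching residues: I4, L5.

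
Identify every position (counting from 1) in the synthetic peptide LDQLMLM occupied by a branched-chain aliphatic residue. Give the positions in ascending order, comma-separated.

Matching residues: L1, L4, L6.

1, 4, 6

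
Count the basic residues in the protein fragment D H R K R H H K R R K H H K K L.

14

Lysine (K), arginine (R), and histidine (H) have basic, nitrogen-containing side chains.
Matching residues: H2, R3, K4, R5, H6, H7, K8, R9, R10, K11, H12, H13, K14, K15.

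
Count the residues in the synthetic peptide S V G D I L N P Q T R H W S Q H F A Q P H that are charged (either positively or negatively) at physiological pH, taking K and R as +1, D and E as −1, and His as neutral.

Charged side chains at pH ~7.4: K, R (positive); D, E (negative).
Matching residues: D4, R11.

2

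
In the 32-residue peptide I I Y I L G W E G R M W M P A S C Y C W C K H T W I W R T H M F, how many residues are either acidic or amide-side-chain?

1

Acidic: D, E. Amide-side-chain: N, Q.
Acidic residues here: E8 (1).
Amide-side-chain residues here: none (0).
The two groups share no amino acid, so total = 1 + 0 = 1.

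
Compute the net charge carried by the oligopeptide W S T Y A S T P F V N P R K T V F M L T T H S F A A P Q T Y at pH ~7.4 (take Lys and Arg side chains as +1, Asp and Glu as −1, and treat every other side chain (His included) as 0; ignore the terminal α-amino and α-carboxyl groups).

Positive (K, R): R13, K14 → +2.
Negative (D, E): none → −0.
Net charge = (+2) + (−0) = +2.

+2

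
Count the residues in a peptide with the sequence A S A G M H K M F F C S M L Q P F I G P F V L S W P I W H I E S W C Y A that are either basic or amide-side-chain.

4

Basic: H, K, R. Amide-side-chain: N, Q.
Basic residues here: H6, K7, H29 (3).
Amide-side-chain residues here: Q15 (1).
The two groups share no amino acid, so total = 3 + 1 = 4.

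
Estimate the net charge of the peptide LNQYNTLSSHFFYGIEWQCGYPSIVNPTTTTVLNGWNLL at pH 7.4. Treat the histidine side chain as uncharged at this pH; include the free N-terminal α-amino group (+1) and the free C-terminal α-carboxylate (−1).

The side chains ionized at physiological pH are Lys/Arg (+1) and Asp/Glu (−1); with His treated as neutral, nothing else contributes.
Positive (K, R): none → +0.
Negative (D, E): E16 → −1.
The N-terminus (+1) and C-terminus (−1) cancel.
Net charge = (+0) + (−1) = −1.

-1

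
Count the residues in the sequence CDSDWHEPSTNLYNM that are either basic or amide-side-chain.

3

Basic: H, K, R. Amide-side-chain: N, Q.
Basic residues here: H6 (1).
Amide-side-chain residues here: N11, N14 (2).
The two groups share no amino acid, so total = 1 + 2 = 3.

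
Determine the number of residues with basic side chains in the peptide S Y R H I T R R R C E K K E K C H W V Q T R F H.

11

Lysine (K), arginine (R), and histidine (H) have basic, nitrogen-containing side chains.
Matching residues: R3, H4, R7, R8, R9, K12, K13, K15, H17, R22, H24.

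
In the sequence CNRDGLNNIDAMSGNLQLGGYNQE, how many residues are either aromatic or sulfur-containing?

3

Aromatic: F, W, Y. Sulfur-containing: C, M.
Aromatic residues here: Y21 (1).
Sulfur-containing residues here: C1, M12 (2).
The two groups share no amino acid, so total = 1 + 2 = 3.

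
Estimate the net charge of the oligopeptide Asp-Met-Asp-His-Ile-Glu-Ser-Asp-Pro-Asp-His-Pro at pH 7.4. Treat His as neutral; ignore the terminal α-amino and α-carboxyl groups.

-5

At pH ~7.4 the Lys and Arg side chains are protonated (+1), the Asp and Glu side chains are deprotonated (−1), and with His taken as neutral all other side chains carry no charge.
Positive (K, R): none → +0.
Negative (D, E): Asp1, Asp3, Glu6, Asp8, Asp10 → −5.
Net charge = (+0) + (−5) = −5.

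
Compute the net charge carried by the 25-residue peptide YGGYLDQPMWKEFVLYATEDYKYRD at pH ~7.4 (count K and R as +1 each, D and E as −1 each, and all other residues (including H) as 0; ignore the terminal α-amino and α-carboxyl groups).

Positive (K, R): K11, K22, R24 → +3.
Negative (D, E): D6, E12, E19, D20, D25 → −5.
Net charge = (+3) + (−5) = −2.

-2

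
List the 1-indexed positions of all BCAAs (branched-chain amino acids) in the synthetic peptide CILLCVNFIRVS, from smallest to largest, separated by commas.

2, 3, 4, 6, 9, 11

Valine (V), leucine (L), and isoleucine (I) are the branched-chain amino acids.
Matching residues: I2, L3, L4, V6, I9, V11.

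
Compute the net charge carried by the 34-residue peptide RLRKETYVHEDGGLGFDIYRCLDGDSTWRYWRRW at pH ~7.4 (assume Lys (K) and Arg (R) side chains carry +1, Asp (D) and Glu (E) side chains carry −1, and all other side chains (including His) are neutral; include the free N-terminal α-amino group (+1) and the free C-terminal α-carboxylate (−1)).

Positive (K, R): R1, R3, K4, R20, R29, R32, R33 → +7.
Negative (D, E): E5, E10, D11, D17, D23, D25 → −6.
The N-terminus (+1) and C-terminus (−1) cancel.
Net charge = (+7) + (−6) = +1.

+1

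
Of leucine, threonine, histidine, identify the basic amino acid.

K, R, and H are the three residues with basic side chains (ε-amine, guanidinium, and imidazole respectively).
Of the listed options, only histidine belongs to this group.

histidine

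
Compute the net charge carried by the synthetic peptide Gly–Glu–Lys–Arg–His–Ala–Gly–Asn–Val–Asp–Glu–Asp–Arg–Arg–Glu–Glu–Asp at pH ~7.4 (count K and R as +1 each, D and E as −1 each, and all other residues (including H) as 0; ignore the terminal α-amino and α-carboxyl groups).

-3

Positive (K, R): Lys3, Arg4, Arg13, Arg14 → +4.
Negative (D, E): Glu2, Asp10, Glu11, Asp12, Glu15, Glu16, Asp17 → −7.
Net charge = (+4) + (−7) = −3.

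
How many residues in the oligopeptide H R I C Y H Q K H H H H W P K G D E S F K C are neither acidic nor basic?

10

Acidic: D, E. Basic: K, R, H. All other residues are neither.
Matching residues: I3, C4, Y5, Q7, W13, P14, G16, S19, F20, C22.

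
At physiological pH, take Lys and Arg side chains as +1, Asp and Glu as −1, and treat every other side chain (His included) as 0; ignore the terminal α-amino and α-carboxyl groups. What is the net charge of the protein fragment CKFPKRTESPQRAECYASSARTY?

+3

Positive (K, R): K2, K5, R6, R12, R21 → +5.
Negative (D, E): E8, E14 → −2.
Net charge = (+5) + (−2) = +3.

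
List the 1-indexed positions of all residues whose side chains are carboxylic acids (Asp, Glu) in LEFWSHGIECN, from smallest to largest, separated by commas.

2, 9

Matching residues: E2, E9.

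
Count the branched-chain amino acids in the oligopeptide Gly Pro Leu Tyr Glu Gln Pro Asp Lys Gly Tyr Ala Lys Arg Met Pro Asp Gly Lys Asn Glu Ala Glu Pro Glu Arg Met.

The BCAAs are Val, Leu, and Ile — aliphatic side chains with a branch point.
Matching residues: Leu3.

1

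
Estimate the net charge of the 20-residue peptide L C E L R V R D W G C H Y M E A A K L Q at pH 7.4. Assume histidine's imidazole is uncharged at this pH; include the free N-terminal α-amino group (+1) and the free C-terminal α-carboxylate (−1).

Near pH 7.4, K and R contribute +1 each, D and E contribute −1 each, and every other side chain (His included, as stated) is uncharged.
Positive (K, R): R5, R7, K18 → +3.
Negative (D, E): E3, D8, E15 → −3.
The N-terminus (+1) and C-terminus (−1) cancel.
Net charge = (+3) + (−3) = 0.

0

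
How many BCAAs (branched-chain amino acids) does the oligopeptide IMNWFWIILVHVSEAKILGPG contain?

8

The BCAAs are Val, Leu, and Ile — aliphatic side chains with a branch point.
Matching residues: I1, I7, I8, L9, V10, V12, I17, L18.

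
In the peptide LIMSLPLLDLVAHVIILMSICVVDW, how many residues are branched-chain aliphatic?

The BCAAs are Val, Leu, and Ile — aliphatic side chains with a branch point.
Matching residues: L1, I2, L5, L7, L8, L10, V11, V14, I15, I16, L17, I20, V22, V23.

14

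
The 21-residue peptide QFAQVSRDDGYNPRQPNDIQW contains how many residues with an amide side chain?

6

Only N (asparagine) and Q (glutamine) carry a side-chain carboxamide.
Matching residues: Q1, Q4, N12, Q15, N17, Q20.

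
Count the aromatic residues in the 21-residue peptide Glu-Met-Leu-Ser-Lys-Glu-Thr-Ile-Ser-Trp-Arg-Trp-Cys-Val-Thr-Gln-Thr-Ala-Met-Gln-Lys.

Phenylalanine (F), tryptophan (W), and tyrosine (Y) have aromatic ring side chains.
Matching residues: Trp10, Trp12.

2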